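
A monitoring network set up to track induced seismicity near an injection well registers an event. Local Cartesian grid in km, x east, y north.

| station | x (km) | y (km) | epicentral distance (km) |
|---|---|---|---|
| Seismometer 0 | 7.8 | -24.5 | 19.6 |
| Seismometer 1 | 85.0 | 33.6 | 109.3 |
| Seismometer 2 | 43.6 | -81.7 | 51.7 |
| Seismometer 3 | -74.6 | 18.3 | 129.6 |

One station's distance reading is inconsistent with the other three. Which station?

Seismometer 3

Solve using three stations at a time. Using Seismometer 0, Seismometer 1, Seismometer 2 (subtract circle equations pairwise → linear system) gives (x, y) ≈ (8.1, -44.1).
Distances from that point to each station vs reported:
  Seismometer 0: calculated 19.6 vs reported 19.6 → residual 0.0 km
  Seismometer 1: calculated 109.3 vs reported 109.3 → residual 0.0 km
  Seismometer 2: calculated 51.7 vs reported 51.7 → residual 0.0 km
  Seismometer 3: calculated 103.6 vs reported 129.6 → residual 26.0 km
Seismometer 0, Seismometer 1, Seismometer 2 are mutually consistent (residuals ≈ 0); Seismometer 3 is off by 26.0 km.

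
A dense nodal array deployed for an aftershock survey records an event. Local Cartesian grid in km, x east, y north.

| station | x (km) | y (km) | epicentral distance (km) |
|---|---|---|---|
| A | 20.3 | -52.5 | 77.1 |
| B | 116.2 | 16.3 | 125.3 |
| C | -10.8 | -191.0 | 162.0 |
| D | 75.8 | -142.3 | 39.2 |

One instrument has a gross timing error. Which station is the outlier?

Solve using three stations at a time. Using A, B, D (subtract circle equations pairwise → linear system) gives (x, y) ≈ (78.4, -103.2).
Distances from that point to each station vs reported:
  A: calculated 77.1 vs reported 77.1 → residual 0.0 km
  B: calculated 125.3 vs reported 125.3 → residual 0.0 km
  C: calculated 125.2 vs reported 162.0 → residual 36.8 km
  D: calculated 39.2 vs reported 39.2 → residual 0.0 km
A, B, D are mutually consistent (residuals ≈ 0); C is off by 36.8 km.

C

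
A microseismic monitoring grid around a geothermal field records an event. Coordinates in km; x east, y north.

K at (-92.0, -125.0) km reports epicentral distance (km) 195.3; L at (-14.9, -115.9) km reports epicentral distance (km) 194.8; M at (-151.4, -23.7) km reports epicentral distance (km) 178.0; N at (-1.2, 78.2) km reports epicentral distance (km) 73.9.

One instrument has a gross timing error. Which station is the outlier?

Solve using three stations at a time. Using K, L, N (subtract circle equations pairwise → linear system) gives (x, y) ≈ (-74.6, 69.5).
Distances from that point to each station vs reported:
  K: calculated 195.3 vs reported 195.3 → residual 0.0 km
  L: calculated 194.8 vs reported 194.8 → residual 0.0 km
  M: calculated 120.8 vs reported 178.0 → residual 57.2 km
  N: calculated 73.9 vs reported 73.9 → residual 0.0 km
K, L, N are mutually consistent (residuals ≈ 0); M is off by 57.2 km.

M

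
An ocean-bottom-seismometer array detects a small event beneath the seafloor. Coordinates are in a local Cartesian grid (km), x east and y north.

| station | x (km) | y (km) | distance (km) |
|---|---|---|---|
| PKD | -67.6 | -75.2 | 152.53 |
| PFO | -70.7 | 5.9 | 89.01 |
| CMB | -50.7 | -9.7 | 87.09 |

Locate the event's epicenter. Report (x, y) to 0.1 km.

x ≈ -2.0 km, y ≈ 62.5 km

Circle about each station: (x + 67.6)² + (y + 75.2)² = 152.53²; (x + 70.7)² + (y − 5.9)² = 89.01²; (x + 50.7)² + (y + 9.7)² = 87.09².
Subtracting the PKD equation from the PFO and CMB equations removes the quadratic terms:
-6.2 x + 162.2 y = 10151.12
33.8 x + 131.0 y = 8120.51
Solving the 2×2 system: x ≈ -2.0, y ≈ 62.5 km.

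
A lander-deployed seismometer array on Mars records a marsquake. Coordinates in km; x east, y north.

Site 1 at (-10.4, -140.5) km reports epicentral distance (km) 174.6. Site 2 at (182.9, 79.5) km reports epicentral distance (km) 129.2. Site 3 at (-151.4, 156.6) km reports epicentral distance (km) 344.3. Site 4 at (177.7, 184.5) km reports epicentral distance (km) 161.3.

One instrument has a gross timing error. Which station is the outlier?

Solve using three stations at a time. Using Site 1, Site 2, Site 3 (subtract circle equations pairwise → linear system) gives (x, y) ≈ (131.8, -39.2).
Distances from that point to each station vs reported:
  Site 1: calculated 174.6 vs reported 174.6 → residual 0.0 km
  Site 2: calculated 129.2 vs reported 129.2 → residual 0.0 km
  Site 3: calculated 344.3 vs reported 344.3 → residual 0.0 km
  Site 4: calculated 228.3 vs reported 161.3 → residual 67.0 km
Site 1, Site 2, Site 3 are mutually consistent (residuals ≈ 0); Site 4 is off by 67.0 km.

Site 4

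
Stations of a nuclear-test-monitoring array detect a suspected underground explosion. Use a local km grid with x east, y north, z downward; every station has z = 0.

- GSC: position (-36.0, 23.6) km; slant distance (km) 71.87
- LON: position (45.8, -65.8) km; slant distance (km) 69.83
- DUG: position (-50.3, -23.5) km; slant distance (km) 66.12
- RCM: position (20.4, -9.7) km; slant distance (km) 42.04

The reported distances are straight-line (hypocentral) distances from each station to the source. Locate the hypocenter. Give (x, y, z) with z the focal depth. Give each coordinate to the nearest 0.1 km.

x ≈ 4.7 km, y ≈ -22.9 km, depth ≈ 36.7 km

Each station gives a sphere (x−x_i)² + (y−y_i)² + z² = d_i² (stations at z=0).
Subtracting the GSC sphere from LON and DUG: z² cancels, leaving linear equations in x and y:
163.6 x − 178.8 y = 4863.39
-28.6 x − 94.2 y = 2022.82
Solving: x ≈ 4.699, y ≈ -22.900 km (keep extra digits for the depth step; rounded: 4.7, -22.9).
Then from the GSC sphere: z² = 71.87² − (x + 36.0)² − (y − 23.6)² with x = 4.699, y = -22.900, so z ≈ 36.697 ≈ 36.7 km.
Check against RCM (with the unrounded solution): distance 42.04 ≈ 42.04 km. ✓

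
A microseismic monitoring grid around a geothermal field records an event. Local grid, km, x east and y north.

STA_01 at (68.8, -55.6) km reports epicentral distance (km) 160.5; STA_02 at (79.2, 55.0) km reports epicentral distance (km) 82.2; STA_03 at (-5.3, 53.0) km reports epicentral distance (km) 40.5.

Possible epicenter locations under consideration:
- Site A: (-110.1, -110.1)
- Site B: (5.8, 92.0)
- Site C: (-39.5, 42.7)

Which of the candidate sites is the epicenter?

Site B

For each candidate, compare |candidate − station| to the reported distance:
Site A: residuals STA_01 26.5, STA_02 169.0, STA_03 153.4 → max 169.0 km
Site B: residuals STA_01 0.0, STA_02 0.0, STA_03 0.0 → max 0.0 km
Site C: residuals STA_01 14.2, STA_02 37.1, STA_03 4.8 → max 37.1 km
Only Site B has all residuals ≈ 0.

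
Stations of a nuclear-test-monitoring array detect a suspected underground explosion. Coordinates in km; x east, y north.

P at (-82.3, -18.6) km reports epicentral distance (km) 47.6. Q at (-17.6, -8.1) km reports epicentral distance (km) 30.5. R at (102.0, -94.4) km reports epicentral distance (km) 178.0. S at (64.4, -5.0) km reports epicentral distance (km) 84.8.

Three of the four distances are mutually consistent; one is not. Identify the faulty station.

S

Solve using three stations at a time. Using P, Q, R (subtract circle equations pairwise → linear system) gives (x, y) ≈ (-43.2, 8.6).
Distances from that point to each station vs reported:
  P: calculated 47.6 vs reported 47.6 → residual 0.0 km
  Q: calculated 30.6 vs reported 30.5 → residual 0.1 km
  R: calculated 178.0 vs reported 178.0 → residual 0.0 km
  S: calculated 108.4 vs reported 84.8 → residual 23.6 km
P, Q, R are mutually consistent (residuals ≈ 0); S is off by 23.6 km.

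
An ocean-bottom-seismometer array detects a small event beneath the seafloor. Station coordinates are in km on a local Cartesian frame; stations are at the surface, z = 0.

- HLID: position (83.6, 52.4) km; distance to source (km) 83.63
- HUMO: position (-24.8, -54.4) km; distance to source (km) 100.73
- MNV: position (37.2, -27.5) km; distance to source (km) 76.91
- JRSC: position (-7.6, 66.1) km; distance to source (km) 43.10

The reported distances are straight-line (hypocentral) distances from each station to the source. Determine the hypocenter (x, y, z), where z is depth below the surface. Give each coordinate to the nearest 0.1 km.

Each station gives a sphere (x−x_i)² + (y−y_i)² + z² = d_i² (stations at z=0).
Subtracting the HLID sphere from HUMO and MNV: z² cancels, leaving linear equations in x and y:
-216.8 x − 213.6 y = -9312.88
-92.8 x − 159.8 y = -6515.80
Solving: x ≈ 6.505, y ≈ 36.997 km (keep extra digits for the depth step; rounded: 6.5, 37.0).
Then from the HLID sphere: z² = 83.63² − (x − 83.6)² − (y − 52.4)² with x = 6.505, y = 36.997, so z ≈ 28.515 ≈ 28.5 km.

(6.5, 37.0, 28.5)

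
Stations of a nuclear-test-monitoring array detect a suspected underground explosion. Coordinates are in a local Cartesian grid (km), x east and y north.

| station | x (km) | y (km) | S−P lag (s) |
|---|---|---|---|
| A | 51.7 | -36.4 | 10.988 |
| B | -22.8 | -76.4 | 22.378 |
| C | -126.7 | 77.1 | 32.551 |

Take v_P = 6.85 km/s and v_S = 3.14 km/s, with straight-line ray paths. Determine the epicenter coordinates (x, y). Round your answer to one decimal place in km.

Distance from S−P lag: d = Δt · v_P v_S / (v_P − v_S) = Δt · (6.85·3.14)/(6.85−3.14) ≈ 5.7976·Δt.
So d_A = 63.70, d_B = 129.74, d_C = 188.72 km.
Circle about each station: (x − 51.7)² + (y + 36.4)² = 63.70²; (x + 22.8)² + (y + 76.4)² = 129.74²; (x + 126.7)² + (y − 77.1)² = 188.72².
Subtracting pairs of circle equations eliminates x²+y² and gives linear equations (the radical axes):
-149.0 x − 80.0 y = -10415.83
-356.8 x + 227.0 y = -13558.10
Solving the 2×2 system: x ≈ 55.3, y ≈ 27.2 km.

55.3 km east, 27.2 km north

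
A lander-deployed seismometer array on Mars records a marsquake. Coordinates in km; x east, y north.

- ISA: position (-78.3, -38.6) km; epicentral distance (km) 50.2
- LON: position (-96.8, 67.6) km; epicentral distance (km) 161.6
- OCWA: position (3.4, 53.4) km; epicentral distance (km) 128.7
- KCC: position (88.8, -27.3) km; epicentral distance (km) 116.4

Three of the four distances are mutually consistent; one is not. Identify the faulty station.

Solve using three stations at a time. Using LON, OCWA, KCC (subtract circle equations pairwise → linear system) gives (x, y) ≈ (-18.0, -73.5).
Distances from that point to each station vs reported:
  ISA: calculated 69.6 vs reported 50.2 → residual 19.4 km
  LON: calculated 161.6 vs reported 161.6 → residual 0.0 km
  OCWA: calculated 128.7 vs reported 128.7 → residual 0.0 km
  KCC: calculated 116.4 vs reported 116.4 → residual 0.0 km
LON, OCWA, KCC are mutually consistent (residuals ≈ 0); ISA is off by 19.4 km.

ISA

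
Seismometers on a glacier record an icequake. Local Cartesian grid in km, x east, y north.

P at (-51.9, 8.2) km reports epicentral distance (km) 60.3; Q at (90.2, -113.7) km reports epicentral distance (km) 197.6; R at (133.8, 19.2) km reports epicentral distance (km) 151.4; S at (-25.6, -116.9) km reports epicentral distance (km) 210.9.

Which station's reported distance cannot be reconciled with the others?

S

Solve using three stations at a time. Using P, Q, R (subtract circle equations pairwise → linear system) gives (x, y) ≈ (-13.4, 54.6).
Distances from that point to each station vs reported:
  P: calculated 60.3 vs reported 60.3 → residual 0.0 km
  Q: calculated 197.6 vs reported 197.6 → residual 0.0 km
  R: calculated 151.4 vs reported 151.4 → residual 0.0 km
  S: calculated 171.9 vs reported 210.9 → residual 39.0 km
P, Q, R are mutually consistent (residuals ≈ 0); S is off by 39.0 km.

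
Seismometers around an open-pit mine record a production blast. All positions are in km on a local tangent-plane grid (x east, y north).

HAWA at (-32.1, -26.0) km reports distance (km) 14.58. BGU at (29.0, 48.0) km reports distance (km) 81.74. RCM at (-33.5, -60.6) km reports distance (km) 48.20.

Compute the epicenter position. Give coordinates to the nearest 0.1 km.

(-25.3, -13.1)

Circle about each station: (x + 32.1)² + (y + 26.0)² = 14.58²; (x − 29.0)² + (y − 48.0)² = 81.74²; (x + 33.5)² + (y + 60.6)² = 48.20².
Subtracting the HAWA equation from the BGU and RCM equations removes the quadratic terms:
122.2 x + 148.0 y = -5030.26
-2.8 x − 69.2 y = 977.54
Solving the 2×2 system: x ≈ -25.3, y ≈ -13.1 km.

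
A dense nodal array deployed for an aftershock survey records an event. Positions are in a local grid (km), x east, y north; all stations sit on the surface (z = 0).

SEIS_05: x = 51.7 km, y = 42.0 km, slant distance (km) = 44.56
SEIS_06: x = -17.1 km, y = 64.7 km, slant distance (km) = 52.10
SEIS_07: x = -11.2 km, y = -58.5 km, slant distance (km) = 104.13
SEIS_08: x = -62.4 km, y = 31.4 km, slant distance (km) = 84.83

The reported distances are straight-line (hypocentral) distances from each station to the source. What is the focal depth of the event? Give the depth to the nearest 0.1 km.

z ≈ 28.1 km

Each station gives a sphere (x−x_i)² + (y−y_i)² + z² = d_i² (stations at z=0).
Subtracting the SEIS_05 sphere from SEIS_06 and SEIS_07: z² cancels, leaving linear equations in x and y:
-137.6 x + 45.4 y = -687.21
-125.8 x − 201.0 y = -9746.66
Solving: x ≈ 17.400, y ≈ 37.601 km (keep extra digits for the depth step; rounded: 17.4, 37.6).
Then from the SEIS_05 sphere: z² = 44.56² − (x − 51.7)² − (y − 42.0)² with x = 17.400, y = 37.601, so z ≈ 28.103 ≈ 28.1 km.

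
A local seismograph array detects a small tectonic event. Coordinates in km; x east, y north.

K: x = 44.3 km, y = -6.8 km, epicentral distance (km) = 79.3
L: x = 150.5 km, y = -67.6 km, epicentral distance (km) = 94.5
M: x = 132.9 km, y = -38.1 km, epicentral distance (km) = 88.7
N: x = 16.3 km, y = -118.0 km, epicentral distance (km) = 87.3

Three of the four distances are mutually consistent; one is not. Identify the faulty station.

N

Solve using three stations at a time. Using K, L, M (subtract circle equations pairwise → linear system) gives (x, y) ≈ (57.6, -85.0).
Distances from that point to each station vs reported:
  K: calculated 79.3 vs reported 79.3 → residual 0.0 km
  L: calculated 94.5 vs reported 94.5 → residual 0.0 km
  M: calculated 88.7 vs reported 88.7 → residual 0.0 km
  N: calculated 52.8 vs reported 87.3 → residual 34.5 km
K, L, M are mutually consistent (residuals ≈ 0); N is off by 34.5 km.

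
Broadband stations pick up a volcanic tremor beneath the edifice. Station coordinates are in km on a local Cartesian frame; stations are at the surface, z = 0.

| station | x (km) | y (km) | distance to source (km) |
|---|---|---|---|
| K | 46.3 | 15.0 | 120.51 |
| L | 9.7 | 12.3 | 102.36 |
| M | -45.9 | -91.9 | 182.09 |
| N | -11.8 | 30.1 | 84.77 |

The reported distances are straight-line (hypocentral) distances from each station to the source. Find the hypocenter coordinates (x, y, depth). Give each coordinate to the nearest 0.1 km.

x ≈ -31.9 km, y ≈ 76.4 km, depth ≈ 68.1 km

Each station gives a sphere (x−x_i)² + (y−y_i)² + z² = d_i² (stations at z=0).
Subtracting the K sphere from L and M: z² cancels, leaving linear equations in x and y:
-73.2 x − 5.4 y = 1921.78
-184.4 x − 213.8 y = -10450.38
Solving: x ≈ -31.889, y ≈ 76.383 km (keep extra digits for the depth step; rounded: -31.9, 76.4).
Then from the K sphere: z² = 120.51² − (x − 46.3)² − (y − 15.0)² with x = -31.889, y = 76.383, so z ≈ 68.127 ≈ 68.1 km.
Check against N (with the unrounded solution): distance 84.78 ≈ 84.77 km. ✓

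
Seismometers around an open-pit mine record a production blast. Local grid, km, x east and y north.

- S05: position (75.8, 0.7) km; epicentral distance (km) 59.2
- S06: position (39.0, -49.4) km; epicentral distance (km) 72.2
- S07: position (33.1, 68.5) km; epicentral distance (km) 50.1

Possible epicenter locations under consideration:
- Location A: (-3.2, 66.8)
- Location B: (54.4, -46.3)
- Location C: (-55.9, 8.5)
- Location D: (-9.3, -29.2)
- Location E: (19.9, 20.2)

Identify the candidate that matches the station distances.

For each candidate, compare |candidate − station| to the reported distance:
Location A: residuals S05 43.8, S06 51.4, S07 13.8 → max 51.4 km
Location B: residuals S05 7.6, S06 56.5, S07 66.7 → max 66.7 km
Location C: residuals S05 72.7, S06 39.0, S07 57.2 → max 72.7 km
Location D: residuals S05 31.0, S06 19.8, S07 56.4 → max 56.4 km
Location E: residuals S05 0.0, S06 0.0, S07 0.0 → max 0.0 km
Only Location E has all residuals ≈ 0.

Location E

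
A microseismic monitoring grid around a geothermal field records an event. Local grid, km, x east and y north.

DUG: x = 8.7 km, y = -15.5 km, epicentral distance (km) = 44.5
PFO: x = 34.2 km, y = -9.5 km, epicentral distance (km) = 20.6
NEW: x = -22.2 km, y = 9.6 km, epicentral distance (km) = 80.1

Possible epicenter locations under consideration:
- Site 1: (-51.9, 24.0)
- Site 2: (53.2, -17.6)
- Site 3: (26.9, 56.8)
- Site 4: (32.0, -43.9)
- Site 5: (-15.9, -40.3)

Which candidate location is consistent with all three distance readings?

Site 2

For each candidate, compare |candidate − station| to the reported distance:
Site 1: residuals DUG 27.8, PFO 71.8, NEW 47.1 → max 71.8 km
Site 2: residuals DUG 0.0, PFO 0.1, NEW 0.1 → max 0.1 km
Site 3: residuals DUG 30.1, PFO 46.1, NEW 12.0 → max 46.1 km
Site 4: residuals DUG 7.8, PFO 13.9, NEW 3.9 → max 13.9 km
Site 5: residuals DUG 9.6, PFO 38.2, NEW 29.8 → max 38.2 km
Only Site 2 has all residuals ≈ 0.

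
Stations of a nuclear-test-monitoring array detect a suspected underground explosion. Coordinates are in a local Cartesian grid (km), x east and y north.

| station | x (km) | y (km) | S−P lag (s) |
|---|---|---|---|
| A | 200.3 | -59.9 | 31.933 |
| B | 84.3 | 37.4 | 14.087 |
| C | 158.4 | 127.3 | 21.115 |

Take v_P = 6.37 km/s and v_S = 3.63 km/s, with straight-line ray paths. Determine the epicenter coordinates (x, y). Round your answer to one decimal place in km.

Distance from S−P lag: d = Δt · v_P v_S / (v_P − v_S) = Δt · (6.37·3.63)/(6.37−3.63) ≈ 8.4391·Δt.
So d_A = 269.49, d_B = 118.88, d_C = 178.19 km.
Circle about each station: (x − 200.3)² + (y + 59.9)² = 269.49²; (x − 84.3)² + (y − 37.4)² = 118.88²; (x − 158.4)² + (y − 127.3)² = 178.19².
Subtracting the A equation from the B and C equations removes the quadratic terms:
-232.0 x + 194.6 y = 23289.56
-83.8 x + 374.4 y = 38460.93
Solving the 2×2 system: x ≈ -17.5, y ≈ 98.8 km.

x ≈ -17.5 km, y ≈ 98.8 km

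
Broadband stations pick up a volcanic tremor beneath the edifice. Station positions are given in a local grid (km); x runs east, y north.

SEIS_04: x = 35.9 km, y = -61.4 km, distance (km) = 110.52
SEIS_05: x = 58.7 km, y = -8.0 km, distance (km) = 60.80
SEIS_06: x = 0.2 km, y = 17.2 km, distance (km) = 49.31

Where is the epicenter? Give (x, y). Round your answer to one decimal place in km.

Circle about each station: (x − 35.9)² + (y + 61.4)² = 110.52²; (x − 58.7)² + (y + 8.0)² = 60.80²; (x − 0.2)² + (y − 17.2)² = 49.31².
Subtracting pairs of circle equations eliminates x²+y² and gives linear equations (the radical axes):
45.6 x + 106.8 y = 6968.95
-71.4 x + 157.2 y = 5020.30
Solving the 2×2 system: x ≈ 37.8, y ≈ 49.1 km.

(37.8, 49.1)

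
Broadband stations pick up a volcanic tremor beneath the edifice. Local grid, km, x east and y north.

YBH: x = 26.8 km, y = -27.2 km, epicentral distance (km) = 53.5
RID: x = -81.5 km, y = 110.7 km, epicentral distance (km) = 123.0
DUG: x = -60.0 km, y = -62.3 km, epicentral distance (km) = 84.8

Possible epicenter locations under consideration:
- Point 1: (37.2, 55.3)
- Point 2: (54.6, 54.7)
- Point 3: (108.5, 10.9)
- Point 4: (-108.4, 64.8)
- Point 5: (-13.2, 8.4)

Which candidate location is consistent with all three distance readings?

For each candidate, compare |candidate − station| to the reported distance:
Point 1: residuals YBH 29.7, RID 8.0, DUG 67.8 → max 67.8 km
Point 2: residuals YBH 33.0, RID 24.2, DUG 79.0 → max 79.0 km
Point 3: residuals YBH 36.6, RID 91.6, DUG 98.9 → max 98.9 km
Point 4: residuals YBH 110.0, RID 69.8, DUG 51.2 → max 110.0 km
Point 5: residuals YBH 0.0, RID 0.0, DUG 0.0 → max 0.0 km
Only Point 5 has all residuals ≈ 0.

Point 5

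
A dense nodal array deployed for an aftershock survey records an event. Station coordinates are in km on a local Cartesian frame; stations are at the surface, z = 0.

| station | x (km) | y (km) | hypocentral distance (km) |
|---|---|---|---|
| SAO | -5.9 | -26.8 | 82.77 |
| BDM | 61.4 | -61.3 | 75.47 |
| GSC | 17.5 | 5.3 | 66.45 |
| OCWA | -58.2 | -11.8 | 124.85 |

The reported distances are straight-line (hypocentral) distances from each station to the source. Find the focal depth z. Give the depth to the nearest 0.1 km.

depth ≈ 53.4 km

Each station gives a sphere (x−x_i)² + (y−y_i)² + z² = d_i² (stations at z=0).
Subtracting the SAO sphere from BDM and GSC: z² cancels, leaving linear equations in x and y:
134.6 x − 69.0 y = 7929.75
46.8 x + 64.2 y = 2016.56
Solving: x ≈ 54.609, y ≈ -8.398 km (keep extra digits for the depth step; rounded: 54.6, -8.4).
Then from the SAO sphere: z² = 82.77² − (x + 5.9)² − (y + 26.8)² with x = 54.609, y = -8.398, so z ≈ 53.394 ≈ 53.4 km.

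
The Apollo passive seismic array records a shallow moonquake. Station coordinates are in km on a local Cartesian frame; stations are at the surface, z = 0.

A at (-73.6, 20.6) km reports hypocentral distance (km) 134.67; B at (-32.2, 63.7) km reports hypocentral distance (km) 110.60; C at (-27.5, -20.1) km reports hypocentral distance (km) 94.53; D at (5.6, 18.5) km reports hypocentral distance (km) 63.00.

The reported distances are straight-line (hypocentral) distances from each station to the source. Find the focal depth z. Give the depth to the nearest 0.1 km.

37.2 km

Each station gives a sphere (x−x_i)² + (y−y_i)² + z² = d_i² (stations at z=0).
Subtracting the A sphere from B and C: z² cancels, leaving linear equations in x and y:
82.8 x + 86.2 y = 5156.86
92.2 x − 81.4 y = 4519.03
Solving: x ≈ 55.102, y ≈ 6.896 km (keep extra digits for the depth step; rounded: 55.1, 6.9).
Then from the A sphere: z² = 134.67² − (x + 73.6)² − (y − 20.6)² with x = 55.102, y = 6.896, so z ≈ 37.202 ≈ 37.2 km.
Check against D (with the unrounded solution): distance 63.00 ≈ 63.00 km. ✓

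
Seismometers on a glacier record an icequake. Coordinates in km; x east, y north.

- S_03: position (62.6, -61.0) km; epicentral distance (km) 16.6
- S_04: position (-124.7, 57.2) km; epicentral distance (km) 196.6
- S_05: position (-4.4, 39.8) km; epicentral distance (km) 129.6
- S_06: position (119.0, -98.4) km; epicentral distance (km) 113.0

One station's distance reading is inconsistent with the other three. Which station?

S_03

Solve using three stations at a time. Using S_04, S_05, S_06 (subtract circle equations pairwise → linear system) gives (x, y) ≈ (6.3, -89.4).
Distances from that point to each station vs reported:
  S_03: calculated 63.0 vs reported 16.6 → residual 46.4 km
  S_04: calculated 196.6 vs reported 196.6 → residual 0.0 km
  S_05: calculated 129.6 vs reported 129.6 → residual 0.0 km
  S_06: calculated 113.0 vs reported 113.0 → residual 0.0 km
S_04, S_05, S_06 are mutually consistent (residuals ≈ 0); S_03 is off by 46.4 km.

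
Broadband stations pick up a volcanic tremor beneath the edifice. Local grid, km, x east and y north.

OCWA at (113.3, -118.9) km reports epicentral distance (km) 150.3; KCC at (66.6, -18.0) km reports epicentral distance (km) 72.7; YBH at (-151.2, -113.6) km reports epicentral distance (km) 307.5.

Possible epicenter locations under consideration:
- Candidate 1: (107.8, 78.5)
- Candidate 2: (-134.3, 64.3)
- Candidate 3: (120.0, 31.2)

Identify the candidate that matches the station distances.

Candidate 3

For each candidate, compare |candidate − station| to the reported distance:
Candidate 1: residuals OCWA 47.2, KCC 32.2, YBH 15.0 → max 47.2 km
Candidate 2: residuals OCWA 157.7, KCC 144.4, YBH 128.8 → max 157.7 km
Candidate 3: residuals OCWA 0.1, KCC 0.1, YBH 0.1 → max 0.1 km
Only Candidate 3 has all residuals ≈ 0.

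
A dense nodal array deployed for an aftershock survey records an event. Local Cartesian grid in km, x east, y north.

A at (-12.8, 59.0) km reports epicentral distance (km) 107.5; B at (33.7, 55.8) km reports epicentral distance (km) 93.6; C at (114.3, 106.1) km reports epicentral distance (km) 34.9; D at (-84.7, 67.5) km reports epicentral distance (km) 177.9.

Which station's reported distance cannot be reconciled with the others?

B

Solve using three stations at a time. Using A, C, D (subtract circle equations pairwise → linear system) gives (x, y) ≈ (92.8, 78.8).
Distances from that point to each station vs reported:
  A: calculated 107.5 vs reported 107.5 → residual 0.0 km
  B: calculated 63.4 vs reported 93.6 → residual 30.2 km
  C: calculated 34.7 vs reported 34.9 → residual 0.2 km
  D: calculated 177.9 vs reported 177.9 → residual 0.0 km
A, C, D are mutually consistent (residuals ≈ 0); B is off by 30.2 km.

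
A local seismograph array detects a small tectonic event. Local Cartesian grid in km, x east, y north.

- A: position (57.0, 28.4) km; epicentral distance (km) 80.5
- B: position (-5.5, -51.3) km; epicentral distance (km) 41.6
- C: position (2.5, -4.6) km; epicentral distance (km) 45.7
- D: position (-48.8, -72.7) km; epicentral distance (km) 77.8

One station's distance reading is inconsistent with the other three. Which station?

Solve using three stations at a time. Using A, C, D (subtract circle equations pairwise → linear system) gives (x, y) ≈ (23.9, -45.0).
Distances from that point to each station vs reported:
  A: calculated 80.5 vs reported 80.5 → residual 0.0 km
  B: calculated 30.1 vs reported 41.6 → residual 11.5 km
  C: calculated 45.7 vs reported 45.7 → residual 0.0 km
  D: calculated 77.8 vs reported 77.8 → residual 0.0 km
A, C, D are mutually consistent (residuals ≈ 0); B is off by 11.5 km.

B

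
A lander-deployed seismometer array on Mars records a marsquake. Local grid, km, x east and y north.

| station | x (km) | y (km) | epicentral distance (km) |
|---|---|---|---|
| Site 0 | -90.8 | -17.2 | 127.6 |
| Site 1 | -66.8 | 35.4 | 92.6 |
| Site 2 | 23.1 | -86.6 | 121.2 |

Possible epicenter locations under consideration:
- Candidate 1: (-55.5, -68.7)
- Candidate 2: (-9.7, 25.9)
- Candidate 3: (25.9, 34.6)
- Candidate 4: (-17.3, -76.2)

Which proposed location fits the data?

Candidate 3

For each candidate, compare |candidate − station| to the reported distance:
Candidate 1: residuals Site 0 65.2, Site 1 12.1, Site 2 40.6 → max 65.2 km
Candidate 2: residuals Site 0 35.8, Site 1 34.7, Site 2 4.0 → max 35.8 km
Candidate 3: residuals Site 0 0.1, Site 1 0.1, Site 2 0.0 → max 0.1 km
Candidate 4: residuals Site 0 33.3, Site 1 29.5, Site 2 79.5 → max 79.5 km
Only Candidate 3 has all residuals ≈ 0.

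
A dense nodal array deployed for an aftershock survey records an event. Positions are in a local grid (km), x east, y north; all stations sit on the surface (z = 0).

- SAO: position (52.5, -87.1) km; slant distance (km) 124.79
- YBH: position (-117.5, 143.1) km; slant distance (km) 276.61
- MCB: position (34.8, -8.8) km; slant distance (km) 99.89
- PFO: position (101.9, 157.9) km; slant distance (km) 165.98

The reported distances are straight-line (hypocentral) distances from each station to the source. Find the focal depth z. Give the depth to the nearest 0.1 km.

z ≈ 60.0 km

Each station gives a sphere (x−x_i)² + (y−y_i)² + z² = d_i² (stations at z=0).
Subtracting the SAO sphere from YBH and MCB: z² cancels, leaving linear equations in x and y:
-340.0 x + 460.4 y = -36999.35
-35.4 x + 156.6 y = -3459.65
Solving: x ≈ 113.714, y ≈ 3.613 km (keep extra digits for the depth step; rounded: 113.7, 3.6).
Then from the SAO sphere: z² = 124.79² − (x − 52.5)² − (y + 87.1)² with x = 113.714, y = 3.613, so z ≈ 59.971 ≈ 60.0 km.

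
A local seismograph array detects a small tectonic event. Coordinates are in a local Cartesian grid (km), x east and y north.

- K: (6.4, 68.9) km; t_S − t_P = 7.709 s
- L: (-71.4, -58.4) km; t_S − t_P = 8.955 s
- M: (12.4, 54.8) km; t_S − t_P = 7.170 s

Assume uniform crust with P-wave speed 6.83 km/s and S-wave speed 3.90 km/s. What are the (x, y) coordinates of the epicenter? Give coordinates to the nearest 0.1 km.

(-40.7, 17.0)

Distance from S−P lag: d = Δt · v_P v_S / (v_P − v_S) = Δt · (6.83·3.90)/(6.83−3.90) ≈ 9.0911·Δt.
So d_K = 70.08, d_L = 81.41, d_M = 65.18 km.
Circle about each station: (x − 6.4)² + (y − 68.9)² = 70.08²; (x + 71.4)² + (y + 58.4)² = 81.41²; (x − 12.4)² + (y − 54.8)² = 65.18².
Subtracting pairs of circle equations eliminates x²+y² and gives linear equations (the radical axes):
-155.6 x − 254.6 y = 2003.97
12.0 x − 28.2 y = -968.60
Solving the 2×2 system: x ≈ -40.7, y ≈ 17.0 km.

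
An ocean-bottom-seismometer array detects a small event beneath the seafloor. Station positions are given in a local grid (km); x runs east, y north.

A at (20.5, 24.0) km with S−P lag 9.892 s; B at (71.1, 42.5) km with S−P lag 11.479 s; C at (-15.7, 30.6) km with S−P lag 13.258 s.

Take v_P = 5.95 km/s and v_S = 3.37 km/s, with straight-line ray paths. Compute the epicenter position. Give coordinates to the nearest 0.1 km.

Distance from S−P lag: d = Δt · v_P v_S / (v_P − v_S) = Δt · (5.95·3.37)/(5.95−3.37) ≈ 7.7719·Δt.
So d_A = 76.88, d_B = 89.21, d_C = 103.04 km.
Circle about each station: (x − 20.5)² + (y − 24.0)² = 76.88²; (x − 71.1)² + (y − 42.5)² = 89.21²; (x + 15.7)² + (y − 30.6)² = 103.04².
Subtracting pairs of circle equations eliminates x²+y² and gives linear equations (the radical axes):
101.2 x + 37.0 y = 3817.32
-72.4 x + 13.2 y = -4520.11
Solving the 2×2 system: x ≈ 54.2, y ≈ -45.1 km.
Check against A (with the unrounded x, y): √((x − 20.5)²+(y − 24.0)²) = 76.88 ≈ 76.88 km. ✓

x ≈ 54.2 km, y ≈ -45.1 km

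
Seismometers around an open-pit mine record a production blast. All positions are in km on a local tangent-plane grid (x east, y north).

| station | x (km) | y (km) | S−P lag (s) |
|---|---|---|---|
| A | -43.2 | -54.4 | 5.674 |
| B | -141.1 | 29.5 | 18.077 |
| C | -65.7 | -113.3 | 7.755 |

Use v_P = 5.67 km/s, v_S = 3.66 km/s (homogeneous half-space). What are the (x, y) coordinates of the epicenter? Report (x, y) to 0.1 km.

(8.2, -82.5)

Distance from S−P lag: d = Δt · v_P v_S / (v_P − v_S) = Δt · (5.67·3.66)/(5.67−3.66) ≈ 10.3245·Δt.
So d_A = 58.58, d_B = 186.64, d_C = 80.07 km.
Circle about each station: (x + 43.2)² + (y + 54.4)² = 58.58²; (x + 141.1)² + (y − 29.5)² = 186.64²; (x + 65.7)² + (y + 113.3)² = 80.07².
Subtracting pairs of circle equations eliminates x²+y² and gives linear equations (the radical axes):
-195.8 x + 167.8 y = -15449.01
-45.0 x − 117.8 y = 9348.19
Solving the 2×2 system: x ≈ 8.2, y ≈ -82.5 km.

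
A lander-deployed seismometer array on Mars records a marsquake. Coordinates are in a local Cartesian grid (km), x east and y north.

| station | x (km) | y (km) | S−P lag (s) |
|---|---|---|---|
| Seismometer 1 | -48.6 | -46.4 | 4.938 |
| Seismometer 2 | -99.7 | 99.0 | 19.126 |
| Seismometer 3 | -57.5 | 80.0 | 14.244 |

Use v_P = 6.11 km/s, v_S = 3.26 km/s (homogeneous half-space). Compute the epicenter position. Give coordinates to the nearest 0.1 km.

x ≈ -31.9 km, y ≈ -16.2 km

Distance from S−P lag: d = Δt · v_P v_S / (v_P − v_S) = Δt · (6.11·3.26)/(6.11−3.26) ≈ 6.9890·Δt.
So d_Seismometer 1 = 34.51, d_Seismometer 2 = 133.67, d_Seismometer 3 = 99.55 km.
Circle about each station: (x + 48.6)² + (y + 46.4)² = 34.51²; (x + 99.7)² + (y − 99.0)² = 133.67²; (x + 57.5)² + (y − 80.0)² = 99.55².
Subtracting pairs of circle equations eliminates x²+y² and gives linear equations (the radical axes):
-102.2 x + 290.8 y = -1450.56
-17.8 x + 252.8 y = -3527.93
Solving the 2×2 system: x ≈ -31.9, y ≈ -16.2 km.
Check against Seismometer 1 (with the unrounded x, y): √((x + 48.6)²+(y + 46.4)²) = 34.50 ≈ 34.51 km. ✓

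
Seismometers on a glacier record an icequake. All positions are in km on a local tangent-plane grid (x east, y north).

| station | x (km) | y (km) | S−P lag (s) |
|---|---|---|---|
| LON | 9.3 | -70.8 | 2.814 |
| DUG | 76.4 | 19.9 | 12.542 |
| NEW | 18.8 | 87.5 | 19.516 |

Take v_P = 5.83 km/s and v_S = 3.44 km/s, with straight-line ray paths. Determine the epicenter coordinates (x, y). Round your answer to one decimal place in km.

Distance from S−P lag: d = Δt · v_P v_S / (v_P − v_S) = Δt · (5.83·3.44)/(5.83−3.44) ≈ 8.3913·Δt.
So d_LON = 23.61, d_DUG = 105.24, d_NEW = 163.76 km.
Circle about each station: (x − 9.3)² + (y + 70.8)² = 23.61²; (x − 76.4)² + (y − 19.9)² = 105.24²; (x − 18.8)² + (y − 87.5)² = 163.76².
Subtracting the LON equation from the DUG and NEW equations removes the quadratic terms:
134.2 x + 181.4 y = -9384.19
19.0 x + 316.6 y = -23349.35
Solving the 2×2 system: x ≈ 32.4, y ≈ -75.7 km.

x ≈ 32.4 km, y ≈ -75.7 km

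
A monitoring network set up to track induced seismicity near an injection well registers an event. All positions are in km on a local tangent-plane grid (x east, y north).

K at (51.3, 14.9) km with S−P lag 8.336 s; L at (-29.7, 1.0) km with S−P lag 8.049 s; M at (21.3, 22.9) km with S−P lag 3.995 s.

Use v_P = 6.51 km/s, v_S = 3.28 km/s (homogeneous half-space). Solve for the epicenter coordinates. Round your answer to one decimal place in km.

Distance from S−P lag: d = Δt · v_P v_S / (v_P − v_S) = Δt · (6.51·3.28)/(6.51−3.28) ≈ 6.6108·Δt.
So d_K = 55.11, d_L = 53.21, d_M = 26.41 km.
Circle about each station: (x − 51.3)² + (y − 14.9)² = 55.11²; (x + 29.7)² + (y − 1.0)² = 53.21²; (x − 21.3)² + (y − 22.9)² = 26.41².
Subtracting the K equation from the L and M equations removes the quadratic terms:
-162.0 x − 27.8 y = -1764.80
-60.0 x + 16.0 y = 464.02
Solving the 2×2 system: x ≈ 3.6, y ≈ 42.5 km.

x ≈ 3.6 km, y ≈ 42.5 km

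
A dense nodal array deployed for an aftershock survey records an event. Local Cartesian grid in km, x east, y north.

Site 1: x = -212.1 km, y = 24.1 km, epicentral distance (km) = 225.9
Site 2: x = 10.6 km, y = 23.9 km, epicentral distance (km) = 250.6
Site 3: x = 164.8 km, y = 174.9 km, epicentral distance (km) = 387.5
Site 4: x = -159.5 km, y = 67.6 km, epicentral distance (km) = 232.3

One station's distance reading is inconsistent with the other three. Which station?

Site 2

Solve using three stations at a time. Using Site 1, Site 3, Site 4 (subtract circle equations pairwise → linear system) gives (x, y) ≈ (-58.7, -141.5).
Distances from that point to each station vs reported:
  Site 1: calculated 225.7 vs reported 225.9 → residual 0.2 km
  Site 2: calculated 179.4 vs reported 250.6 → residual 71.2 km
  Site 3: calculated 387.4 vs reported 387.5 → residual 0.1 km
  Site 4: calculated 232.1 vs reported 232.3 → residual 0.2 km
Site 1, Site 3, Site 4 are mutually consistent (residuals ≈ 0); Site 2 is off by 71.2 km.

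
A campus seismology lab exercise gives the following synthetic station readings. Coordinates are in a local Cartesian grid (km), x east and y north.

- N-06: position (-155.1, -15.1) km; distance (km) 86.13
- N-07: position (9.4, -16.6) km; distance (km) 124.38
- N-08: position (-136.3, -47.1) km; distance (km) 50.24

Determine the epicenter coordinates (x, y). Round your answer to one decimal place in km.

Circle about each station: (x + 155.1)² + (y + 15.1)² = 86.13²; (x − 9.4)² + (y + 16.6)² = 124.38²; (x + 136.3)² + (y + 47.1)² = 50.24².
Subtracting the N-06 equation from the N-07 and N-08 equations removes the quadratic terms:
329.0 x − 3.0 y = -31972.11
37.6 x − 64.0 y = 1406.40
Solving the 2×2 system: x ≈ -97.9, y ≈ -79.5 km.

-97.9 km east, -79.5 km north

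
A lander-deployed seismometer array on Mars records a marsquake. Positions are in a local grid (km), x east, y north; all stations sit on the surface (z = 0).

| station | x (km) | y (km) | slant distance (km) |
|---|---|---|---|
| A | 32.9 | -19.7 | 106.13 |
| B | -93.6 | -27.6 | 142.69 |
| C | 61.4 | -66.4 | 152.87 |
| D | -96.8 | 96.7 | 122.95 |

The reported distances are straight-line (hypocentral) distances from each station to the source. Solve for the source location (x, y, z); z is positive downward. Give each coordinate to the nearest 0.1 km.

x ≈ 0.5 km, y ≈ 58.1 km, depth ≈ 64.5 km

Each station gives a sphere (x−x_i)² + (y−y_i)² + z² = d_i² (stations at z=0).
Subtracting the A sphere from B and C: z² cancels, leaving linear equations in x and y:
-253.0 x − 15.8 y = -1044.64
57.0 x − 93.4 y = -5397.24
Solving: x ≈ 0.501, y ≈ 58.092 km (keep extra digits for the depth step; rounded: 0.5, 58.1).
Then from the A sphere: z² = 106.13² − (x − 32.9)² − (y + 19.7)² with x = 0.501, y = 58.092, so z ≈ 64.516 ≈ 64.5 km.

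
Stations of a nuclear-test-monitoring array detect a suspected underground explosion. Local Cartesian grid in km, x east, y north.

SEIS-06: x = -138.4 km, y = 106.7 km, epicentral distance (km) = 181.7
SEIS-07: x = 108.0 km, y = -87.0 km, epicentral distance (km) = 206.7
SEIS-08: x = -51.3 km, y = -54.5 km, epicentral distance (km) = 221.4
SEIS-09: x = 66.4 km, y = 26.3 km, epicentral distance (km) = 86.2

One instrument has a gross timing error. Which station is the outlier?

Solve using three stations at a time. Using SEIS-06, SEIS-07, SEIS-09 (subtract circle equations pairwise → linear system) gives (x, y) ≈ (43.3, 109.3).
Distances from that point to each station vs reported:
  SEIS-06: calculated 181.7 vs reported 181.7 → residual 0.0 km
  SEIS-07: calculated 206.7 vs reported 206.7 → residual 0.0 km
  SEIS-08: calculated 189.1 vs reported 221.4 → residual 32.3 km
  SEIS-09: calculated 86.1 vs reported 86.2 → residual 0.1 km
SEIS-06, SEIS-07, SEIS-09 are mutually consistent (residuals ≈ 0); SEIS-08 is off by 32.3 km.

SEIS-08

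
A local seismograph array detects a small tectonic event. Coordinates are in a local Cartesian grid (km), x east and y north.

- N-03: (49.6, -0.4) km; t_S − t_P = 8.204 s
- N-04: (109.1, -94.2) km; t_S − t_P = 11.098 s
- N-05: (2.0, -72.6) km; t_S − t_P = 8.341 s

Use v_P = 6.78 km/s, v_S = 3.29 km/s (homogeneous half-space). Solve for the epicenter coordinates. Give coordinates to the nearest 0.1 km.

Distance from S−P lag: d = Δt · v_P v_S / (v_P − v_S) = Δt · (6.78·3.29)/(6.78−3.29) ≈ 6.3915·Δt.
So d_N-03 = 52.44, d_N-04 = 70.93, d_N-05 = 53.31 km.
Circle about each station: (x − 49.6)² + (y + 0.4)² = 52.44²; (x − 109.1)² + (y + 94.2)² = 70.93²; (x − 2.0)² + (y + 72.6)² = 53.31².
Subtracting pairs of circle equations eliminates x²+y² and gives linear equations (the radical axes):
119.0 x − 187.6 y = 16035.02
-95.2 x − 144.4 y = 2722.44
Solving the 2×2 system: x ≈ 51.5, y ≈ -52.8 km.

51.5 km east, -52.8 km north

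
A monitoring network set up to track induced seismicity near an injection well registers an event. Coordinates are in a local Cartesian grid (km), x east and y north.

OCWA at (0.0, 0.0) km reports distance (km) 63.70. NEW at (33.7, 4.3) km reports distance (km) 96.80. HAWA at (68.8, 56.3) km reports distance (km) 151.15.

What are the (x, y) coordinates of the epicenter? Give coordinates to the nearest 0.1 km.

-58.5 km east, -25.2 km north

Circle about each station: x² + y² = 63.70²; (x − 33.7)² + (y − 4.3)² = 96.80²; (x − 68.8)² + (y − 56.3)² = 151.15².
Subtracting the OCWA equation from the NEW and HAWA equations removes the quadratic terms:
67.4 x + 8.6 y = -4158.37
137.6 x + 112.6 y = -10885.50
Solving the 2×2 system: x ≈ -58.5, y ≈ -25.2 km.
Check against OCWA (with the unrounded x, y): √(x²+y²) = 63.68 ≈ 63.70 km. ✓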